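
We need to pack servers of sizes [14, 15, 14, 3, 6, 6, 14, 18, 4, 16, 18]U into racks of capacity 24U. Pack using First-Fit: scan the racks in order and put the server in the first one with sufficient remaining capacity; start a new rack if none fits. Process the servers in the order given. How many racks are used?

7 racks

14U → rack 1 (remaining 10U)
15U → rack 2 (remaining 9U)
14U → rack 3 (remaining 10U)
3U → rack 1 (remaining 7U)
6U → rack 1 (remaining 1U)
6U → rack 2 (remaining 3U)
14U → rack 4 (remaining 10U)
18U → rack 5 (remaining 6U)
4U → rack 3 (remaining 6U)
16U → rack 6 (remaining 8U)
18U → rack 7 (remaining 6U)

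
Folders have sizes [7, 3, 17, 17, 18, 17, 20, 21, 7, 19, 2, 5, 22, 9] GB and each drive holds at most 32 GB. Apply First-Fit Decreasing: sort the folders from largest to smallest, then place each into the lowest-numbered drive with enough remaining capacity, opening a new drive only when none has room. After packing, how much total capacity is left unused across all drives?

Sorted descending: 22, 21, 20, 19, 18, 17, 17, 17, 9, 7, 7, 5, 3, 2.
drive 1: place 22 GB, 10 GB left
drive 2: place 21 GB, 11 GB left
drive 3: place 20 GB, 12 GB left
drive 4: place 19 GB, 13 GB left
drive 5: place 18 GB, 14 GB left
drive 6: place 17 GB, 15 GB left
drive 7: place 17 GB, 15 GB left
drive 8: place 17 GB, 15 GB left
drive 1: place 9 GB, 1 GB left
drive 2: place 7 GB, 4 GB left
drive 3: place 7 GB, 5 GB left
drive 3: place 5 GB, 0 GB left
drive 2: place 3 GB, 1 GB left
drive 4: place 2 GB, 11 GB left
8 drives × 32 GB = 256 GB; used 184 GB; unused 72 GB.

72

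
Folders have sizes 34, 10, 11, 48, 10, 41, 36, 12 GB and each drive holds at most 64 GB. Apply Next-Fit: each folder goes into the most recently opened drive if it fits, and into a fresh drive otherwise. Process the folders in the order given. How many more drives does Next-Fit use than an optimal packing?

Next-Fit: [34,10,11] [48,10] [41] [36,12] → 4 drives.
Total size 202 GB; any packing needs at least ⌈202/64⌉ = 4 drives.
So 4 is already optimal.

0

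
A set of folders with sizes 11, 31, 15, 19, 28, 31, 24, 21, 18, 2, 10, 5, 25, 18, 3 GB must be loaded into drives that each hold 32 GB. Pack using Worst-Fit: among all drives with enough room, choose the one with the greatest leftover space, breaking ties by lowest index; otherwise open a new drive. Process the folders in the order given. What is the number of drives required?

11 GB → drive 1 (remaining 21 GB)
31 GB → drive 2 (remaining 1 GB)
15 GB → drive 1 (remaining 6 GB)
19 GB → drive 3 (remaining 13 GB)
28 GB → drive 4 (remaining 4 GB)
31 GB → drive 5 (remaining 1 GB)
24 GB → drive 6 (remaining 8 GB)
21 GB → drive 7 (remaining 11 GB)
18 GB → drive 8 (remaining 14 GB)
2 GB → drive 8 (remaining 12 GB)
10 GB → drive 3 (remaining 3 GB)
5 GB → drive 8 (remaining 7 GB)
25 GB → drive 9 (remaining 7 GB)
18 GB → drive 10 (remaining 14 GB)
3 GB → drive 10 (remaining 11 GB)
Final drives: [11,15] [31] [19,10] [28] [31] [24] [21] [18,2,5] [25] [18,3].

10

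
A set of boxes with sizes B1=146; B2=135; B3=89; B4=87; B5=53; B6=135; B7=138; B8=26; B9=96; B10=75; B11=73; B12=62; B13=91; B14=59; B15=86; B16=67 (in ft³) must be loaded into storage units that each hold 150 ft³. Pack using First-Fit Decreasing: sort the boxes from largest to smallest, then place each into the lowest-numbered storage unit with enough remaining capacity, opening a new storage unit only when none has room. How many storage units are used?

11 storage units

Sorted descending: 146, 138, 135, 135, 96, 91, 89, 87, 86, 75, 73, 67, 62, 59, 53, 26.
146 ft³ → storage unit 1 (remaining 4 ft³)
138 ft³ → storage unit 2 (remaining 12 ft³)
135 ft³ → storage unit 3 (remaining 15 ft³)
135 ft³ → storage unit 4 (remaining 15 ft³)
96 ft³ → storage unit 5 (remaining 54 ft³)
91 ft³ → storage unit 6 (remaining 59 ft³)
89 ft³ → storage unit 7 (remaining 61 ft³)
87 ft³ → storage unit 8 (remaining 63 ft³)
86 ft³ → storage unit 9 (remaining 64 ft³)
75 ft³ → storage unit 10 (remaining 75 ft³)
73 ft³ → storage unit 10 (remaining 2 ft³)
67 ft³ → storage unit 11 (remaining 83 ft³)
62 ft³ → storage unit 8 (remaining 1 ft³)
59 ft³ → storage unit 6 (remaining 0 ft³)
53 ft³ → storage unit 5 (remaining 1 ft³)
26 ft³ → storage unit 7 (remaining 35 ft³)
Final storage units: [146] [138] [135] [135] [96,53] [91,59] [89,26] [87,62] [86] [75,73] [67].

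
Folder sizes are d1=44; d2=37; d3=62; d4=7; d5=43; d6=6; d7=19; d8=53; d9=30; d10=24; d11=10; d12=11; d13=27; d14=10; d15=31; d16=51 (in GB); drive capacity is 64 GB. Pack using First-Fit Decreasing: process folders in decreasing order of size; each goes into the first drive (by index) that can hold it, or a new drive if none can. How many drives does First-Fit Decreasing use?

8

Sorted descending: 62, 53, 51, 44, 43, 37, 31, 30, 27, 24, 19, 11, 10, 10, 7, 6.
Put 62 GB in drive 1; 2 GB remain.
Put 53 GB in drive 2; 11 GB remain.
Put 51 GB in drive 3; 13 GB remain.
Put 44 GB in drive 4; 20 GB remain.
Put 43 GB in drive 5; 21 GB remain.
Put 37 GB in drive 6; 27 GB remain.
Put 31 GB in drive 7; 33 GB remain.
Put 30 GB in drive 7; 3 GB remain.
Put 27 GB in drive 6; 0 GB remain.
Put 24 GB in drive 8; 40 GB remain.
Put 19 GB in drive 4; 1 GB remain.
Put 11 GB in drive 2; 0 GB remain.
Put 10 GB in drive 3; 3 GB remain.
Put 10 GB in drive 5; 11 GB remain.
Put 7 GB in drive 5; 4 GB remain.
Put 6 GB in drive 8; 34 GB remain.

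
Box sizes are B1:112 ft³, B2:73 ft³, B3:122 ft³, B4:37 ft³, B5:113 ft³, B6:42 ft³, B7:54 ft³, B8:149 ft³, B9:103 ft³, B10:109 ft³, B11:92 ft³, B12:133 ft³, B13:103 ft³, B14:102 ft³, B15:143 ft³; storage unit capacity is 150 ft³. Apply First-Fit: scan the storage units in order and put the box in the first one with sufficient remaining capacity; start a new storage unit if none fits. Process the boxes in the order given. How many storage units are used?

B1 (112 ft³) → storage unit 1 (remaining 38 ft³)
B2 (73 ft³) → storage unit 2 (remaining 77 ft³)
B3 (122 ft³) → storage unit 3 (remaining 28 ft³)
B4 (37 ft³) → storage unit 1 (remaining 1 ft³)
B5 (113 ft³) → storage unit 4 (remaining 37 ft³)
B6 (42 ft³) → storage unit 2 (remaining 35 ft³)
B7 (54 ft³) → storage unit 5 (remaining 96 ft³)
B8 (149 ft³) → storage unit 6 (remaining 1 ft³)
B9 (103 ft³) → storage unit 7 (remaining 47 ft³)
B10 (109 ft³) → storage unit 8 (remaining 41 ft³)
B11 (92 ft³) → storage unit 5 (remaining 4 ft³)
B12 (133 ft³) → storage unit 9 (remaining 17 ft³)
B13 (103 ft³) → storage unit 10 (remaining 47 ft³)
B14 (102 ft³) → storage unit 11 (remaining 48 ft³)
B15 (143 ft³) → storage unit 12 (remaining 7 ft³)

12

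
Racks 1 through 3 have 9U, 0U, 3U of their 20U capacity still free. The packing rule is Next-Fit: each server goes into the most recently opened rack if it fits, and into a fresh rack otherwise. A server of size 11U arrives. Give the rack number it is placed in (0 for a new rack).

0

Next-Fit only looks at rack 3, which has 3U free.
11U does not fit, so a new rack is opened.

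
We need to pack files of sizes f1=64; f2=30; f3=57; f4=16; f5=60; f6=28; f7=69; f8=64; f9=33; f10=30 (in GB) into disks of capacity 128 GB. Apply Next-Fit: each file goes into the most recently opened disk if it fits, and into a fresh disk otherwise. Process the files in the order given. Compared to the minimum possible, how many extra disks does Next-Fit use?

Next-Fit: [64,30] [57,16] [60,28] [69] [64,33,30] → 5 disks.
Total size 451 GB; any packing needs at least ⌈451/128⌉ = 4 disks.
An optimal packing achieves that bound: [69,57] [64,64] [60,33,30] [30,28,16] → 4 disks.
Excess: 5 − 4 = 1.

1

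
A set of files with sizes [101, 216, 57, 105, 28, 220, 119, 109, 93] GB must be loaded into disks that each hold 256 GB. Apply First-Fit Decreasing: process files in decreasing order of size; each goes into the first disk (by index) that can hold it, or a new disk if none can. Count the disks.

5 disks

Sorted descending: 220, 216, 119, 109, 105, 101, 93, 57, 28.
Put 220 GB in disk 1; 36 GB remain.
Put 216 GB in disk 2; 40 GB remain.
Put 119 GB in disk 3; 137 GB remain.
Put 109 GB in disk 3; 28 GB remain.
Put 105 GB in disk 4; 151 GB remain.
Put 101 GB in disk 4; 50 GB remain.
Put 93 GB in disk 5; 163 GB remain.
Put 57 GB in disk 5; 106 GB remain.
Put 28 GB in disk 1; 8 GB remain.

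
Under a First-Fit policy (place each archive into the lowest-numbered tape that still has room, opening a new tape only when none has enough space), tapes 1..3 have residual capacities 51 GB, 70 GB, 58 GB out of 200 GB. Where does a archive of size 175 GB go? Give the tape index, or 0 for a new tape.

0

No tape has ≥ 175 GB free, so a new tape is opened.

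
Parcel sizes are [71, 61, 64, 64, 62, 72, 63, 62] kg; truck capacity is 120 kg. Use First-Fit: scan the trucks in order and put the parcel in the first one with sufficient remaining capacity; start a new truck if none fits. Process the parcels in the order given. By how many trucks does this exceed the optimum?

First-Fit: [71] [61] [64] [64] [62] [72] [63] [62] → 8 trucks.
8 parcels exceed 60 kg (half the capacity), and no two of those can share a truck, so at least 8 trucks are needed.
So 8 is already optimal.

0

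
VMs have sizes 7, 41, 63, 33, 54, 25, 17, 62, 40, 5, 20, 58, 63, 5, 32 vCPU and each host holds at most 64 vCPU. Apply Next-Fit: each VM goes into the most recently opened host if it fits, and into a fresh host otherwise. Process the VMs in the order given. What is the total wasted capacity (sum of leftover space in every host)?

179

host 1: place 7 vCPU, 57 vCPU left
host 1: place 41 vCPU, 16 vCPU left
host 2: place 63 vCPU, 1 vCPU left
host 3: place 33 vCPU, 31 vCPU left
host 4: place 54 vCPU, 10 vCPU left
host 5: place 25 vCPU, 39 vCPU left
host 5: place 17 vCPU, 22 vCPU left
host 6: place 62 vCPU, 2 vCPU left
host 7: place 40 vCPU, 24 vCPU left
host 7: place 5 vCPU, 19 vCPU left
host 8: place 20 vCPU, 44 vCPU left
host 9: place 58 vCPU, 6 vCPU left
host 10: place 63 vCPU, 1 vCPU left
host 11: place 5 vCPU, 59 vCPU left
host 11: place 32 vCPU, 27 vCPU left
11 hosts × 64 vCPU = 704 vCPU; used 525 vCPU; unused 179 vCPU.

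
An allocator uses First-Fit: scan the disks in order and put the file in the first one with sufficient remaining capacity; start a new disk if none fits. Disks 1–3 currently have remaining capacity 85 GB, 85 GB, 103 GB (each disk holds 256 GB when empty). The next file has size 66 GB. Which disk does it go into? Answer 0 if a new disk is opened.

Disks with room: disk 1 (85 GB), disk 2 (85 GB), disk 3 (103 GB).
The first with room is disk 1.

1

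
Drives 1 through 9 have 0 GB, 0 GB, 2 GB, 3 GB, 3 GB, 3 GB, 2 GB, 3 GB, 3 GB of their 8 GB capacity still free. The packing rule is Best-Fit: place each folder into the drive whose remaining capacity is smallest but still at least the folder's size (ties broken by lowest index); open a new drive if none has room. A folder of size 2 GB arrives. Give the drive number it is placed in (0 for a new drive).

Drives with room: drive 3 (2 GB), drive 4 (3 GB), drive 5 (3 GB), drive 6 (3 GB), drive 7 (2 GB), drive 8 (3 GB), drive 9 (3 GB).
Tightest fit is drive 3 with 2 GB free.

3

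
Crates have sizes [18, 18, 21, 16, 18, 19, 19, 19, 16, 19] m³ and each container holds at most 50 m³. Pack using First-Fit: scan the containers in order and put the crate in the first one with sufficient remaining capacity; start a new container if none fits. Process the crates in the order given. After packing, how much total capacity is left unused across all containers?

67

container 1: place 18 m³, 32 m³ left
container 1: place 18 m³, 14 m³ left
container 2: place 21 m³, 29 m³ left
container 2: place 16 m³, 13 m³ left
container 3: place 18 m³, 32 m³ left
container 3: place 19 m³, 13 m³ left
container 4: place 19 m³, 31 m³ left
container 4: place 19 m³, 12 m³ left
container 5: place 16 m³, 34 m³ left
container 5: place 19 m³, 15 m³ left
5 containers × 50 m³ = 250 m³; used 183 m³; unused 67 m³.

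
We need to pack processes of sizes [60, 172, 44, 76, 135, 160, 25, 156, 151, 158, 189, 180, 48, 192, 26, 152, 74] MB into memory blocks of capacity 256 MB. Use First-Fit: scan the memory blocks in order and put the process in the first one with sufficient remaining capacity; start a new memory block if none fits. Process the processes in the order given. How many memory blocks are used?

10 memory blocks

memory block 1: place 60 MB, 196 MB left
memory block 1: place 172 MB, 24 MB left
memory block 2: place 44 MB, 212 MB left
memory block 2: place 76 MB, 136 MB left
memory block 2: place 135 MB, 1 MB left
memory block 3: place 160 MB, 96 MB left
memory block 3: place 25 MB, 71 MB left
memory block 4: place 156 MB, 100 MB left
memory block 5: place 151 MB, 105 MB left
memory block 6: place 158 MB, 98 MB left
memory block 7: place 189 MB, 67 MB left
memory block 8: place 180 MB, 76 MB left
memory block 3: place 48 MB, 23 MB left
memory block 9: place 192 MB, 64 MB left
memory block 4: place 26 MB, 74 MB left
memory block 10: place 152 MB, 104 MB left
memory block 4: place 74 MB, 0 MB left
Final memory blocks: [60,172] [44,76,135] [160,25,48] [156,26,74] [151] [158] [189] [180] [192] [152].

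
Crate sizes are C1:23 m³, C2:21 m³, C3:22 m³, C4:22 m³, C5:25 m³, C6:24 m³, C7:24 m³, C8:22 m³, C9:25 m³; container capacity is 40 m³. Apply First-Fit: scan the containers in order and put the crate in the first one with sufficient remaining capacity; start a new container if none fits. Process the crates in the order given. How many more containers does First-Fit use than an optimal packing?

0

First-Fit: [23] [21] [22] [22] [25] [24] [24] [22] [25] → 9 containers.
9 crates exceed 20 m³ (half the capacity), and no two of those can share a container, so at least 9 containers are needed.
So 9 is already optimal.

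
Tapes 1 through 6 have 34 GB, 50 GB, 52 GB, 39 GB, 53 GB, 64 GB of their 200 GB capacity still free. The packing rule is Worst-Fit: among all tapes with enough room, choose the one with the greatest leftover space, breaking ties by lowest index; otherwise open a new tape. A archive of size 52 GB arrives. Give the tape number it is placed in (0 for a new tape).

Tapes with room: tape 3 (52 GB), tape 5 (53 GB), tape 6 (64 GB).
Most room is tape 6 with 64 GB free.

6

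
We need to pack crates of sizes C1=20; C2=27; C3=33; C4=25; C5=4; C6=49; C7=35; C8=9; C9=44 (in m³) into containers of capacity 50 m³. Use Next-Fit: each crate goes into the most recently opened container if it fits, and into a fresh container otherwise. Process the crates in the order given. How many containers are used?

6

container 1: place C1 (20 m³), 30 m³ left
container 1: place C2 (27 m³), 3 m³ left
container 2: place C3 (33 m³), 17 m³ left
container 3: place C4 (25 m³), 25 m³ left
container 3: place C5 (4 m³), 21 m³ left
container 4: place C6 (49 m³), 1 m³ left
container 5: place C7 (35 m³), 15 m³ left
container 5: place C8 (9 m³), 6 m³ left
container 6: place C9 (44 m³), 6 m³ left
Final containers: [20,27] [33] [25,4] [49] [35,9] [44].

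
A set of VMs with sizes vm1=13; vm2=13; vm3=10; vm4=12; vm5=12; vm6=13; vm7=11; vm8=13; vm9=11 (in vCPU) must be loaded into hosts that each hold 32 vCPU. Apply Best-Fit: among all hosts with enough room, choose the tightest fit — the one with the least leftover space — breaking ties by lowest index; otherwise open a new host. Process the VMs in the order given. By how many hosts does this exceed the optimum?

1

Best-Fit: [13,13] [10,12] [12,13] [11,13] [11] → 5 hosts.
Total size 108 vCPU; any packing needs at least ⌈108/32⌉ = 4 hosts.
An optimal packing achieves that bound: [13,13] [13,13] [12,12] [11,11,10] → 4 hosts.
Excess: 5 − 4 = 1.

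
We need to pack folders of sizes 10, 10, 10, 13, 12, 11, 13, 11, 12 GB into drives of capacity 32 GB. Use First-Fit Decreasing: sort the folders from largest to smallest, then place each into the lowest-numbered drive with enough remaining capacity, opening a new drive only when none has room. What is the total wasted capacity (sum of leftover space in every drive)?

Sorted descending: 13, 13, 12, 12, 11, 11, 10, 10, 10.
13 GB → drive 1 (remaining 19 GB)
13 GB → drive 1 (remaining 6 GB)
12 GB → drive 2 (remaining 20 GB)
12 GB → drive 2 (remaining 8 GB)
11 GB → drive 3 (remaining 21 GB)
11 GB → drive 3 (remaining 10 GB)
10 GB → drive 3 (remaining 0 GB)
10 GB → drive 4 (remaining 22 GB)
10 GB → drive 4 (remaining 12 GB)
4 drives × 32 GB = 128 GB; used 102 GB; unused 26 GB.

26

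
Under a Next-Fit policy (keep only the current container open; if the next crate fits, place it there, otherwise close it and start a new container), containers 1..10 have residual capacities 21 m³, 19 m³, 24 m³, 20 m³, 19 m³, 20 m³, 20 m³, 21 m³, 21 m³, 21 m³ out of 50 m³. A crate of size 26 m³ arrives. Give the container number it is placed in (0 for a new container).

Next-Fit only looks at container 10, which has 21 m³ free.
26 m³ does not fit, so a new container is opened.

0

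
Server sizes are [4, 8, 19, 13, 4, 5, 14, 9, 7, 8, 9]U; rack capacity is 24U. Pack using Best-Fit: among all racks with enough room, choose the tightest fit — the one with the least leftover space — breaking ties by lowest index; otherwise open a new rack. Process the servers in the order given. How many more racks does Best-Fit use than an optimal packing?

Best-Fit: [4,8,7] [19,4] [13,5] [14,9] [8,9] → 5 racks.
Total size 100U; any packing needs at least ⌈100/24⌉ = 5 racks.
So 5 is already optimal.

0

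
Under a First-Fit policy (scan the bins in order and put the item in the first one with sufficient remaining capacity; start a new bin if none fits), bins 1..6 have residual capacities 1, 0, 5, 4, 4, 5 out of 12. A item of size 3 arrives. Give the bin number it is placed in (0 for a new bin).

3

Bins with room: bin 3 (5), bin 4 (4), bin 5 (4), bin 6 (5).
The first with room is bin 3.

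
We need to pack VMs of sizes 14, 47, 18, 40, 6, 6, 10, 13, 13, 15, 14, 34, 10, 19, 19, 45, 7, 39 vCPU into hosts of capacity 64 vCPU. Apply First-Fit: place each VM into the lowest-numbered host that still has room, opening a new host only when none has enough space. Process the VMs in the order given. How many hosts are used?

host 1: place 14 vCPU, 50 vCPU left
host 1: place 47 vCPU, 3 vCPU left
host 2: place 18 vCPU, 46 vCPU left
host 2: place 40 vCPU, 6 vCPU left
host 2: place 6 vCPU, 0 vCPU left
host 3: place 6 vCPU, 58 vCPU left
host 3: place 10 vCPU, 48 vCPU left
host 3: place 13 vCPU, 35 vCPU left
host 3: place 13 vCPU, 22 vCPU left
host 3: place 15 vCPU, 7 vCPU left
host 4: place 14 vCPU, 50 vCPU left
host 4: place 34 vCPU, 16 vCPU left
host 4: place 10 vCPU, 6 vCPU left
host 5: place 19 vCPU, 45 vCPU left
host 5: place 19 vCPU, 26 vCPU left
host 6: place 45 vCPU, 19 vCPU left
host 3: place 7 vCPU, 0 vCPU left
host 7: place 39 vCPU, 25 vCPU left
Final hosts: [14,47] [18,40,6] [6,10,13,13,15,7] [14,34,10] [19,19] [45] [39].

7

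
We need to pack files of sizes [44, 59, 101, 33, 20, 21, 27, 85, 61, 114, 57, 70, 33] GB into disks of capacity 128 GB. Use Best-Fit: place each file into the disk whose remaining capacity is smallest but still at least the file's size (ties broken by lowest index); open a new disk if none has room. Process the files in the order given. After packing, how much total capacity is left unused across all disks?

disk 1: place 44 GB, 84 GB left
disk 1: place 59 GB, 25 GB left
disk 2: place 101 GB, 27 GB left
disk 3: place 33 GB, 95 GB left
disk 1: place 20 GB, 5 GB left
disk 2: place 21 GB, 6 GB left
disk 3: place 27 GB, 68 GB left
disk 4: place 85 GB, 43 GB left
disk 3: place 61 GB, 7 GB left
disk 5: place 114 GB, 14 GB left
disk 6: place 57 GB, 71 GB left
disk 6: place 70 GB, 1 GB left
disk 4: place 33 GB, 10 GB left
6 disks × 128 GB = 768 GB; used 725 GB; unused 43 GB.

43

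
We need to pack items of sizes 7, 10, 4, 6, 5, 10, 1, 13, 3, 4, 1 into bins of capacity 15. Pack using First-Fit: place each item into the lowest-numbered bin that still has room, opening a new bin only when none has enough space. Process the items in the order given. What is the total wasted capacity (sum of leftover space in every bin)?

7 → bin 1 (remaining 8)
10 → bin 2 (remaining 5)
4 → bin 1 (remaining 4)
6 → bin 3 (remaining 9)
5 → bin 2 (remaining 0)
10 → bin 4 (remaining 5)
1 → bin 1 (remaining 3)
13 → bin 5 (remaining 2)
3 → bin 1 (remaining 0)
4 → bin 3 (remaining 5)
1 → bin 3 (remaining 4)
5 bins × 15 = 75; used 64; unused 11.

11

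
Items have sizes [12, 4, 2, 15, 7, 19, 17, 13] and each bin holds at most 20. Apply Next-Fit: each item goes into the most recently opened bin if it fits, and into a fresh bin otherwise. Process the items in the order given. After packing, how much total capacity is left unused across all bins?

31

Put 12 in bin 1; 8 remain.
Put 4 in bin 1; 4 remain.
Put 2 in bin 1; 2 remain.
Put 15 in bin 2; 5 remain.
Put 7 in bin 3; 13 remain.
Put 19 in bin 4; 1 remain.
Put 17 in bin 5; 3 remain.
Put 13 in bin 6; 7 remain.
6 bins × 20 = 120; used 89; unused 31.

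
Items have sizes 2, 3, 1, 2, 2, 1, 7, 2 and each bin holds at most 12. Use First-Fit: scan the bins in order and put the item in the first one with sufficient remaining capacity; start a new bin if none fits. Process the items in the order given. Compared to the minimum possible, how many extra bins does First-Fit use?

0

First-Fit: [2,3,1,2,2,1] [7,2] → 2 bins.
Total size 20; any packing needs at least ⌈20/12⌉ = 2 bins.
So 2 is already optimal.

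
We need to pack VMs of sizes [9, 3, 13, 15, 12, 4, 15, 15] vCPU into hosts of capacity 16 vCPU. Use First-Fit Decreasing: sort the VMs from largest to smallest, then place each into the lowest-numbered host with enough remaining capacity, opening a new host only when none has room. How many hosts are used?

Sorted descending: 15, 15, 15, 13, 12, 9, 4, 3.
Put 15 vCPU in host 1; 1 vCPU remain.
Put 15 vCPU in host 2; 1 vCPU remain.
Put 15 vCPU in host 3; 1 vCPU remain.
Put 13 vCPU in host 4; 3 vCPU remain.
Put 12 vCPU in host 5; 4 vCPU remain.
Put 9 vCPU in host 6; 7 vCPU remain.
Put 4 vCPU in host 5; 0 vCPU remain.
Put 3 vCPU in host 4; 0 vCPU remain.

6 hosts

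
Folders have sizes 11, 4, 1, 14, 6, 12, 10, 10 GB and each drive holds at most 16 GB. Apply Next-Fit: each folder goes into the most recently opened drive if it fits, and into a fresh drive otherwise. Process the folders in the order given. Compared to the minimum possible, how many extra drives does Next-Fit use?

Next-Fit: [11,4,1] [14] [6] [12] [10] [10] → 6 drives.
Total size 68 GB; any packing needs at least ⌈68/16⌉ = 5 drives.
An optimal packing achieves that bound: [14,1] [12,4] [11] [10,6] [10] → 5 drives.
Excess: 6 − 5 = 1.

1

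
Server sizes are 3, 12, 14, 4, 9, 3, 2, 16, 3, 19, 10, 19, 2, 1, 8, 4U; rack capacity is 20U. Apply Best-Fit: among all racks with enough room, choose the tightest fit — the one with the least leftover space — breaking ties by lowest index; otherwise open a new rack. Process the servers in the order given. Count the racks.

7

Put 3U in rack 1; 17U remain.
Put 12U in rack 1; 5U remain.
Put 14U in rack 2; 6U remain.
Put 4U in rack 1; 1U remain.
Put 9U in rack 3; 11U remain.
Put 3U in rack 2; 3U remain.
Put 2U in rack 2; 1U remain.
Put 16U in rack 4; 4U remain.
Put 3U in rack 4; 1U remain.
Put 19U in rack 5; 1U remain.
Put 10U in rack 3; 1U remain.
Put 19U in rack 6; 1U remain.
Put 2U in rack 7; 18U remain.
Put 1U in rack 1; 0U remain.
Put 8U in rack 7; 10U remain.
Put 4U in rack 7; 6U remain.
Final racks: [3,12,4,1] [14,3,2] [9,10] [16,3] [19] [19] [2,8,4].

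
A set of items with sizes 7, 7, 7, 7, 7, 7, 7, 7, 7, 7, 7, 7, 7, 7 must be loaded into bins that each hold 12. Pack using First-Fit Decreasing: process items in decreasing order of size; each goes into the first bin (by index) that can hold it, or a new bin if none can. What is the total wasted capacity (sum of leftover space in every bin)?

Sorted descending: 7, 7, 7, 7, 7, 7, 7, 7, 7, 7, 7, 7, 7, 7.
Put 7 in bin 1; 5 remain.
Put 7 in bin 2; 5 remain.
Put 7 in bin 3; 5 remain.
Put 7 in bin 4; 5 remain.
Put 7 in bin 5; 5 remain.
Put 7 in bin 6; 5 remain.
Put 7 in bin 7; 5 remain.
Put 7 in bin 8; 5 remain.
Put 7 in bin 9; 5 remain.
Put 7 in bin 10; 5 remain.
Put 7 in bin 11; 5 remain.
Put 7 in bin 12; 5 remain.
Put 7 in bin 13; 5 remain.
Put 7 in bin 14; 5 remain.
14 bins × 12 = 168; used 98; unused 70.

70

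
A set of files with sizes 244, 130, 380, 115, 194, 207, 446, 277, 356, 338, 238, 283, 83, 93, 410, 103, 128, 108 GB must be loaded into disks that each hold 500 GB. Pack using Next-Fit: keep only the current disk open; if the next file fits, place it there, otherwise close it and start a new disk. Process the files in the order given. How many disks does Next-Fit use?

11

244 GB → disk 1 (remaining 256 GB)
130 GB → disk 1 (remaining 126 GB)
380 GB → disk 2 (remaining 120 GB)
115 GB → disk 2 (remaining 5 GB)
194 GB → disk 3 (remaining 306 GB)
207 GB → disk 3 (remaining 99 GB)
446 GB → disk 4 (remaining 54 GB)
277 GB → disk 5 (remaining 223 GB)
356 GB → disk 6 (remaining 144 GB)
338 GB → disk 7 (remaining 162 GB)
238 GB → disk 8 (remaining 262 GB)
283 GB → disk 9 (remaining 217 GB)
83 GB → disk 9 (remaining 134 GB)
93 GB → disk 9 (remaining 41 GB)
410 GB → disk 10 (remaining 90 GB)
103 GB → disk 11 (remaining 397 GB)
128 GB → disk 11 (remaining 269 GB)
108 GB → disk 11 (remaining 161 GB)
Final disks: [244,130] [380,115] [194,207] [446] [277] [356] [338] [238] [283,83,93] [410] [103,128,108].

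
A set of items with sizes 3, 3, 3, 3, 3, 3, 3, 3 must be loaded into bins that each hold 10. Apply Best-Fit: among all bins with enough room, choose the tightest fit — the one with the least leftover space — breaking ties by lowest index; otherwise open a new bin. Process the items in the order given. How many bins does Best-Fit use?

Put 3 in bin 1; 7 remain.
Put 3 in bin 1; 4 remain.
Put 3 in bin 1; 1 remain.
Put 3 in bin 2; 7 remain.
Put 3 in bin 2; 4 remain.
Put 3 in bin 2; 1 remain.
Put 3 in bin 3; 7 remain.
Put 3 in bin 3; 4 remain.

3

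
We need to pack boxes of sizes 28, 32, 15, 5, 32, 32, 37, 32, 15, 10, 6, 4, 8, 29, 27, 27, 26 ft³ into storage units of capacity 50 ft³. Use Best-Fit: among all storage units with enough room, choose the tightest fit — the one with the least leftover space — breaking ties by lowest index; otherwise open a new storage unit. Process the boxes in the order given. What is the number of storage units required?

storage unit 1: place 28 ft³, 22 ft³ left
storage unit 2: place 32 ft³, 18 ft³ left
storage unit 2: place 15 ft³, 3 ft³ left
storage unit 1: place 5 ft³, 17 ft³ left
storage unit 3: place 32 ft³, 18 ft³ left
storage unit 4: place 32 ft³, 18 ft³ left
storage unit 5: place 37 ft³, 13 ft³ left
storage unit 6: place 32 ft³, 18 ft³ left
storage unit 1: place 15 ft³, 2 ft³ left
storage unit 5: place 10 ft³, 3 ft³ left
storage unit 3: place 6 ft³, 12 ft³ left
storage unit 3: place 4 ft³, 8 ft³ left
storage unit 3: place 8 ft³, 0 ft³ left
storage unit 7: place 29 ft³, 21 ft³ left
storage unit 8: place 27 ft³, 23 ft³ left
storage unit 9: place 27 ft³, 23 ft³ left
storage unit 10: place 26 ft³, 24 ft³ left

10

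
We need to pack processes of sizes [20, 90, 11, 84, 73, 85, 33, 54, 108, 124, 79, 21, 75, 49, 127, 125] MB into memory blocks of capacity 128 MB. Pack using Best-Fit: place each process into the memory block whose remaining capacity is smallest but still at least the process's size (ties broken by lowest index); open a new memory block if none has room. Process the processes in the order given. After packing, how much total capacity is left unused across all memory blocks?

122

memory block 1: place 20 MB, 108 MB left
memory block 1: place 90 MB, 18 MB left
memory block 1: place 11 MB, 7 MB left
memory block 2: place 84 MB, 44 MB left
memory block 3: place 73 MB, 55 MB left
memory block 4: place 85 MB, 43 MB left
memory block 4: place 33 MB, 10 MB left
memory block 3: place 54 MB, 1 MB left
memory block 5: place 108 MB, 20 MB left
memory block 6: place 124 MB, 4 MB left
memory block 7: place 79 MB, 49 MB left
memory block 2: place 21 MB, 23 MB left
memory block 8: place 75 MB, 53 MB left
memory block 7: place 49 MB, 0 MB left
memory block 9: place 127 MB, 1 MB left
memory block 10: place 125 MB, 3 MB left
10 memory blocks × 128 MB = 1280 MB; used 1158 MB; unused 122 MB.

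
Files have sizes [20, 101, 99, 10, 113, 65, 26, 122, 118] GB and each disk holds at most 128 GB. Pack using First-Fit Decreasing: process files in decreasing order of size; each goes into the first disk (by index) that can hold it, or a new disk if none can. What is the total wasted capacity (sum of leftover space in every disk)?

94

Sorted descending: 122, 118, 113, 101, 99, 65, 26, 20, 10.
disk 1: place 122 GB, 6 GB left
disk 2: place 118 GB, 10 GB left
disk 3: place 113 GB, 15 GB left
disk 4: place 101 GB, 27 GB left
disk 5: place 99 GB, 29 GB left
disk 6: place 65 GB, 63 GB left
disk 4: place 26 GB, 1 GB left
disk 5: place 20 GB, 9 GB left
disk 2: place 10 GB, 0 GB left
6 disks × 128 GB = 768 GB; used 674 GB; unused 94 GB.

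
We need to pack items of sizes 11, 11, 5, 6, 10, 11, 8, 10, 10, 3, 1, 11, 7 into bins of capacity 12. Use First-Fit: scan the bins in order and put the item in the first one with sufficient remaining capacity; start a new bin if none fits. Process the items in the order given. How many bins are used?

10

Put 11 in bin 1; 1 remain.
Put 11 in bin 2; 1 remain.
Put 5 in bin 3; 7 remain.
Put 6 in bin 3; 1 remain.
Put 10 in bin 4; 2 remain.
Put 11 in bin 5; 1 remain.
Put 8 in bin 6; 4 remain.
Put 10 in bin 7; 2 remain.
Put 10 in bin 8; 2 remain.
Put 3 in bin 6; 1 remain.
Put 1 in bin 1; 0 remain.
Put 11 in bin 9; 1 remain.
Put 7 in bin 10; 5 remain.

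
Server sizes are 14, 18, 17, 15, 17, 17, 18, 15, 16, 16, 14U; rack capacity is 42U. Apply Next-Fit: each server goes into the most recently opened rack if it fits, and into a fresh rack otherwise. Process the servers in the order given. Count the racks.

6 racks

Put 14U in rack 1; 28U remain.
Put 18U in rack 1; 10U remain.
Put 17U in rack 2; 25U remain.
Put 15U in rack 2; 10U remain.
Put 17U in rack 3; 25U remain.
Put 17U in rack 3; 8U remain.
Put 18U in rack 4; 24U remain.
Put 15U in rack 4; 9U remain.
Put 16U in rack 5; 26U remain.
Put 16U in rack 5; 10U remain.
Put 14U in rack 6; 28U remain.
Final racks: [14,18] [17,15] [17,17] [18,15] [16,16] [14].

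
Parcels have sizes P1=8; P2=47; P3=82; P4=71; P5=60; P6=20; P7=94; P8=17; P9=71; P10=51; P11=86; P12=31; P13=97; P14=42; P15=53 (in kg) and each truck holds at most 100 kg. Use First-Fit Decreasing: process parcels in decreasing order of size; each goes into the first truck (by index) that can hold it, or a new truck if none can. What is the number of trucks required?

9

Sorted descending: 97, 94, 86, 82, 71, 71, 60, 53, 51, 47, 42, 31, 20, 17, 8.
97 kg → truck 1 (remaining 3 kg)
94 kg → truck 2 (remaining 6 kg)
86 kg → truck 3 (remaining 14 kg)
82 kg → truck 4 (remaining 18 kg)
71 kg → truck 5 (remaining 29 kg)
71 kg → truck 6 (remaining 29 kg)
60 kg → truck 7 (remaining 40 kg)
53 kg → truck 8 (remaining 47 kg)
51 kg → truck 9 (remaining 49 kg)
47 kg → truck 8 (remaining 0 kg)
42 kg → truck 9 (remaining 7 kg)
31 kg → truck 7 (remaining 9 kg)
20 kg → truck 5 (remaining 9 kg)
17 kg → truck 4 (remaining 1 kg)
8 kg → truck 3 (remaining 6 kg)
Final trucks: [97] [94] [86,8] [82,17] [71,20] [71] [60,31] [53,47] [51,42].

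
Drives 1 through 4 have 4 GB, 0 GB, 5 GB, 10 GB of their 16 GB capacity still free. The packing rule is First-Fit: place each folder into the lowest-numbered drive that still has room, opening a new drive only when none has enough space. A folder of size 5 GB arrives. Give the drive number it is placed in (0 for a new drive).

3

Drives with room: drive 3 (5 GB), drive 4 (10 GB).
The first with room is drive 3.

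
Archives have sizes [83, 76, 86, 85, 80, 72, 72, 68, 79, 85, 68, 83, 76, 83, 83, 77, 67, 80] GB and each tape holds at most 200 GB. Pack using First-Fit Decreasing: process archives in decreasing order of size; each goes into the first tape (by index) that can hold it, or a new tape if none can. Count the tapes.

Sorted descending: 86, 85, 85, 83, 83, 83, 83, 80, 80, 79, 77, 76, 76, 72, 72, 68, 68, 67.
86 GB → tape 1 (remaining 114 GB)
85 GB → tape 1 (remaining 29 GB)
85 GB → tape 2 (remaining 115 GB)
83 GB → tape 2 (remaining 32 GB)
83 GB → tape 3 (remaining 117 GB)
83 GB → tape 3 (remaining 34 GB)
83 GB → tape 4 (remaining 117 GB)
80 GB → tape 4 (remaining 37 GB)
80 GB → tape 5 (remaining 120 GB)
79 GB → tape 5 (remaining 41 GB)
77 GB → tape 6 (remaining 123 GB)
76 GB → tape 6 (remaining 47 GB)
76 GB → tape 7 (remaining 124 GB)
72 GB → tape 7 (remaining 52 GB)
72 GB → tape 8 (remaining 128 GB)
68 GB → tape 8 (remaining 60 GB)
68 GB → tape 9 (remaining 132 GB)
67 GB → tape 9 (remaining 65 GB)

9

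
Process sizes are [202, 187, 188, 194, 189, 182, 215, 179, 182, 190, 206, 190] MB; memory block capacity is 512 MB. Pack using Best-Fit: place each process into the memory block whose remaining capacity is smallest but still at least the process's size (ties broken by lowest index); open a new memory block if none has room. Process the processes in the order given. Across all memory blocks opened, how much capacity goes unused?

768

Put 202 MB in memory block 1; 310 MB remain.
Put 187 MB in memory block 1; 123 MB remain.
Put 188 MB in memory block 2; 324 MB remain.
Put 194 MB in memory block 2; 130 MB remain.
Put 189 MB in memory block 3; 323 MB remain.
Put 182 MB in memory block 3; 141 MB remain.
Put 215 MB in memory block 4; 297 MB remain.
Put 179 MB in memory block 4; 118 MB remain.
Put 182 MB in memory block 5; 330 MB remain.
Put 190 MB in memory block 5; 140 MB remain.
Put 206 MB in memory block 6; 306 MB remain.
Put 190 MB in memory block 6; 116 MB remain.
6 memory blocks × 512 MB = 3072 MB; used 2304 MB; unused 768 MB.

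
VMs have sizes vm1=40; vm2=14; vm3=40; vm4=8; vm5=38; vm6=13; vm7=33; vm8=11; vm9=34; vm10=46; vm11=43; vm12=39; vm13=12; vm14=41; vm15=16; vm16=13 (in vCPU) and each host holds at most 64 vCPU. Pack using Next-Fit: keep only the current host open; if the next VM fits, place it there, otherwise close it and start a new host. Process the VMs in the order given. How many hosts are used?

vm1 (40 vCPU) → host 1 (remaining 24 vCPU)
vm2 (14 vCPU) → host 1 (remaining 10 vCPU)
vm3 (40 vCPU) → host 2 (remaining 24 vCPU)
vm4 (8 vCPU) → host 2 (remaining 16 vCPU)
vm5 (38 vCPU) → host 3 (remaining 26 vCPU)
vm6 (13 vCPU) → host 3 (remaining 13 vCPU)
vm7 (33 vCPU) → host 4 (remaining 31 vCPU)
vm8 (11 vCPU) → host 4 (remaining 20 vCPU)
vm9 (34 vCPU) → host 5 (remaining 30 vCPU)
vm10 (46 vCPU) → host 6 (remaining 18 vCPU)
vm11 (43 vCPU) → host 7 (remaining 21 vCPU)
vm12 (39 vCPU) → host 8 (remaining 25 vCPU)
vm13 (12 vCPU) → host 8 (remaining 13 vCPU)
vm14 (41 vCPU) → host 9 (remaining 23 vCPU)
vm15 (16 vCPU) → host 9 (remaining 7 vCPU)
vm16 (13 vCPU) → host 10 (remaining 51 vCPU)

10 hosts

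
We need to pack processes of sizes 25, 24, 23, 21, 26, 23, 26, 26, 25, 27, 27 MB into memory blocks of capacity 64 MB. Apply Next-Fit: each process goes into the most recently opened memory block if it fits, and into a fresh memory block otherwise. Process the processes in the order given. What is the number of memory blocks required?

6

25 MB → memory block 1 (remaining 39 MB)
24 MB → memory block 1 (remaining 15 MB)
23 MB → memory block 2 (remaining 41 MB)
21 MB → memory block 2 (remaining 20 MB)
26 MB → memory block 3 (remaining 38 MB)
23 MB → memory block 3 (remaining 15 MB)
26 MB → memory block 4 (remaining 38 MB)
26 MB → memory block 4 (remaining 12 MB)
25 MB → memory block 5 (remaining 39 MB)
27 MB → memory block 5 (remaining 12 MB)
27 MB → memory block 6 (remaining 37 MB)
Final memory blocks: [25,24] [23,21] [26,23] [26,26] [25,27] [27].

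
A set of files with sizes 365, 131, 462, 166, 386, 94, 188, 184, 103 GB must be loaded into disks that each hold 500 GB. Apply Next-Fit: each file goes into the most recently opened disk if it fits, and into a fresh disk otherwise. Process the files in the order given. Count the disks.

5 disks

disk 1: place 365 GB, 135 GB left
disk 1: place 131 GB, 4 GB left
disk 2: place 462 GB, 38 GB left
disk 3: place 166 GB, 334 GB left
disk 4: place 386 GB, 114 GB left
disk 4: place 94 GB, 20 GB left
disk 5: place 188 GB, 312 GB left
disk 5: place 184 GB, 128 GB left
disk 5: place 103 GB, 25 GB left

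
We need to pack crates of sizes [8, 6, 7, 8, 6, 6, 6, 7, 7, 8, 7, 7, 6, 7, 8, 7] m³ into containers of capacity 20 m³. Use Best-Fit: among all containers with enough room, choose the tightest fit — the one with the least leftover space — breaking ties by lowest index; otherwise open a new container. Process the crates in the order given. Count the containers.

7

Put 8 m³ in container 1; 12 m³ remain.
Put 6 m³ in container 1; 6 m³ remain.
Put 7 m³ in container 2; 13 m³ remain.
Put 8 m³ in container 2; 5 m³ remain.
Put 6 m³ in container 1; 0 m³ remain.
Put 6 m³ in container 3; 14 m³ remain.
Put 6 m³ in container 3; 8 m³ remain.
Put 7 m³ in container 3; 1 m³ remain.
Put 7 m³ in container 4; 13 m³ remain.
Put 8 m³ in container 4; 5 m³ remain.
Put 7 m³ in container 5; 13 m³ remain.
Put 7 m³ in container 5; 6 m³ remain.
Put 6 m³ in container 5; 0 m³ remain.
Put 7 m³ in container 6; 13 m³ remain.
Put 8 m³ in container 6; 5 m³ remain.
Put 7 m³ in container 7; 13 m³ remain.
Final containers: [8,6,6] [7,8] [6,6,7] [7,8] [7,7,6] [7,8] [7].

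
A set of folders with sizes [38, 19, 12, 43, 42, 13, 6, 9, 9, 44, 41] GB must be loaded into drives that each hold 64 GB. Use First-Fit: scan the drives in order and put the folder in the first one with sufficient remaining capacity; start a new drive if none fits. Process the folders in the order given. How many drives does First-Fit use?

5

Put 38 GB in drive 1; 26 GB remain.
Put 19 GB in drive 1; 7 GB remain.
Put 12 GB in drive 2; 52 GB remain.
Put 43 GB in drive 2; 9 GB remain.
Put 42 GB in drive 3; 22 GB remain.
Put 13 GB in drive 3; 9 GB remain.
Put 6 GB in drive 1; 1 GB remain.
Put 9 GB in drive 2; 0 GB remain.
Put 9 GB in drive 3; 0 GB remain.
Put 44 GB in drive 4; 20 GB remain.
Put 41 GB in drive 5; 23 GB remain.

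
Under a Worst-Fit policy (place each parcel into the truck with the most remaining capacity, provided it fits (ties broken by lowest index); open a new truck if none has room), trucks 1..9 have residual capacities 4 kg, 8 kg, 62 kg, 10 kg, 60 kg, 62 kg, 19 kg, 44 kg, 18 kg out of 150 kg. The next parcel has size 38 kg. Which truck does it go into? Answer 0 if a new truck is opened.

Trucks with room: truck 3 (62 kg), truck 5 (60 kg), truck 6 (62 kg), truck 8 (44 kg).
Most room is truck 3 with 62 kg free.

3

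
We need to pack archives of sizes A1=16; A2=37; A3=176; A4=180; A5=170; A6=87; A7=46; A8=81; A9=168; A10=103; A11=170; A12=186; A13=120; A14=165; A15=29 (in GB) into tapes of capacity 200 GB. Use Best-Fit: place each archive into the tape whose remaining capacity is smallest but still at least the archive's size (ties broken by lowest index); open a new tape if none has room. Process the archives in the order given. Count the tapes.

10

A1 (16 GB) → tape 1 (remaining 184 GB)
A2 (37 GB) → tape 1 (remaining 147 GB)
A3 (176 GB) → tape 2 (remaining 24 GB)
A4 (180 GB) → tape 3 (remaining 20 GB)
A5 (170 GB) → tape 4 (remaining 30 GB)
A6 (87 GB) → tape 1 (remaining 60 GB)
A7 (46 GB) → tape 1 (remaining 14 GB)
A8 (81 GB) → tape 5 (remaining 119 GB)
A9 (168 GB) → tape 6 (remaining 32 GB)
A10 (103 GB) → tape 5 (remaining 16 GB)
A11 (170 GB) → tape 7 (remaining 30 GB)
A12 (186 GB) → tape 8 (remaining 14 GB)
A13 (120 GB) → tape 9 (remaining 80 GB)
A14 (165 GB) → tape 10 (remaining 35 GB)
A15 (29 GB) → tape 4 (remaining 1 GB)
Final tapes: [16,37,87,46] [176] [180] [170,29] [81,103] [168] [170] [186] [120] [165].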